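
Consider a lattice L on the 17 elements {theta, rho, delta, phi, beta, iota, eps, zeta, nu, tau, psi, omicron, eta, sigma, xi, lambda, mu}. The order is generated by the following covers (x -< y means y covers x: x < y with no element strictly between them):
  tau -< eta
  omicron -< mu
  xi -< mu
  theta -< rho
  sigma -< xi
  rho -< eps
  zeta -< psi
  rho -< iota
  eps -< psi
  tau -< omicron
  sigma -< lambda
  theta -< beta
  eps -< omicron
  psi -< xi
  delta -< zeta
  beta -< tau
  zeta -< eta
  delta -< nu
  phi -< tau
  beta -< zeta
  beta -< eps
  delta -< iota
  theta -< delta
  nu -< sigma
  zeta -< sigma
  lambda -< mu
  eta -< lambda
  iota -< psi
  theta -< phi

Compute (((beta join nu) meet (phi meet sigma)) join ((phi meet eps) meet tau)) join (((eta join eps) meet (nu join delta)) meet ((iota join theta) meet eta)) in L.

beta ∨ nu = sigma
phi ∧ sigma = theta
sigma ∧ theta = theta
phi ∧ eps = theta
theta ∧ tau = theta
theta ∨ theta = theta
eta ∨ eps = mu
nu ∨ delta = nu
mu ∧ nu = nu
iota ∨ theta = iota
iota ∧ eta = delta
nu ∧ delta = delta
theta ∨ delta = delta

delta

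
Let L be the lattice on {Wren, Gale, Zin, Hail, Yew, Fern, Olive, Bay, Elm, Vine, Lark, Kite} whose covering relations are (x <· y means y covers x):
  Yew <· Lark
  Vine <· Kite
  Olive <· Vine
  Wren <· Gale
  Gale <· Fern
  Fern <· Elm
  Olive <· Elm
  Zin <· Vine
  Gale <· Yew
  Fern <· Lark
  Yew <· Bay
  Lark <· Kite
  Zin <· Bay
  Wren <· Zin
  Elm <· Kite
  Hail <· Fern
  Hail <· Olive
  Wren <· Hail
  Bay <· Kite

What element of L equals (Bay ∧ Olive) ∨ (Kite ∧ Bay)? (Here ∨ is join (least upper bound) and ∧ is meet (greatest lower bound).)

Bay ∧ Olive = Wren
Kite ∧ Bay = Bay
Wren ∨ Bay = Bay

Bay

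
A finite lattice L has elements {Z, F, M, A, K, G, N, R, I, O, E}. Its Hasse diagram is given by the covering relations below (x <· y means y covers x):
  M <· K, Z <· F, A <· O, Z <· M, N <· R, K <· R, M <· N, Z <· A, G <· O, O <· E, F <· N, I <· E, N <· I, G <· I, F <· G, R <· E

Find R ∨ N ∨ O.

E

Common upper bounds of {R, N, O}: E.
The least among these is E.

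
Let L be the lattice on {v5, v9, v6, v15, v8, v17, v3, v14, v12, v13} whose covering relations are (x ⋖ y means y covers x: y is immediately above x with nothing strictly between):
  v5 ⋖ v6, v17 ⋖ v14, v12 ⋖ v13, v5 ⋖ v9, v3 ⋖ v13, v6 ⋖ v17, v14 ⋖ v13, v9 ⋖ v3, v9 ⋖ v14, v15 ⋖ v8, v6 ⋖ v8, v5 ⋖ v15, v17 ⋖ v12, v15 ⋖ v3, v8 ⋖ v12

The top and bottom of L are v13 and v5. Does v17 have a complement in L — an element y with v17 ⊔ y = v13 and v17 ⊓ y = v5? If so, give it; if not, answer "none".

Need y with v17 ∨ y = v13 and v17 ∧ y = v5.
Checking each element gives: v3.

v3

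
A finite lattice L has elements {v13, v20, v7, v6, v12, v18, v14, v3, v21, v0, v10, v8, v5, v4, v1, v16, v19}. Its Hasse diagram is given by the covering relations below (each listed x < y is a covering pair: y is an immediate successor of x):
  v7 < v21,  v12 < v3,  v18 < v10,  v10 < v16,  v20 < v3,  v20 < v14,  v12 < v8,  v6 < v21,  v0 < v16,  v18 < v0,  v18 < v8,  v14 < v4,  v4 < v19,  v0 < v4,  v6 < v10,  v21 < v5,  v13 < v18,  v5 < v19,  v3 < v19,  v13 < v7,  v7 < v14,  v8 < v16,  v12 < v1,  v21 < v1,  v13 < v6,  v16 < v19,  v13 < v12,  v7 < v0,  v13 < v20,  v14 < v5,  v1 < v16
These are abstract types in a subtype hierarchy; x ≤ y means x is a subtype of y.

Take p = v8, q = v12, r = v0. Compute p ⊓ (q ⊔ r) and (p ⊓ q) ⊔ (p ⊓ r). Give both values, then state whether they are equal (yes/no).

v8; v8; yes

q ⊔ r = v16, so p ⊓ (q ⊔ r) = v8 ⊓ v16 = v8.
p ⊓ q = v12 and p ⊓ r = v18, so (p ⊓ q) ⊔ (p ⊓ r) = v12 ⊔ v18 = v8.
Equal: yes.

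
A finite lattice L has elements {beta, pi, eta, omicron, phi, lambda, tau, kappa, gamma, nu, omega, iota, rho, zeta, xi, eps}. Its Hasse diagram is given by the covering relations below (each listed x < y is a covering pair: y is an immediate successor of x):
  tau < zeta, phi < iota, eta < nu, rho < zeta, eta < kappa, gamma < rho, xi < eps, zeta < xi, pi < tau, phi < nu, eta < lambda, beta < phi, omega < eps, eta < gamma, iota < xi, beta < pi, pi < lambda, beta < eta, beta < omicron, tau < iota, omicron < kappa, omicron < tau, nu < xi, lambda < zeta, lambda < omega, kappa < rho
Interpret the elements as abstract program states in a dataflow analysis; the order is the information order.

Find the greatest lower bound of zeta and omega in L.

Common lower bounds of {zeta, omega}: beta, eta, lambda, pi.
The greatest among these is lambda.

lambda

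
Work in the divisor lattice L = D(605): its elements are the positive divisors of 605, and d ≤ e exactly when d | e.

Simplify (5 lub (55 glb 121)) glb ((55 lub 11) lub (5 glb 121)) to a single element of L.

55 ∧ 121 = 11
5 ∨ 11 = 55
55 ∨ 11 = 55
5 ∧ 121 = 1
55 ∨ 1 = 55
55 ∧ 55 = 55

55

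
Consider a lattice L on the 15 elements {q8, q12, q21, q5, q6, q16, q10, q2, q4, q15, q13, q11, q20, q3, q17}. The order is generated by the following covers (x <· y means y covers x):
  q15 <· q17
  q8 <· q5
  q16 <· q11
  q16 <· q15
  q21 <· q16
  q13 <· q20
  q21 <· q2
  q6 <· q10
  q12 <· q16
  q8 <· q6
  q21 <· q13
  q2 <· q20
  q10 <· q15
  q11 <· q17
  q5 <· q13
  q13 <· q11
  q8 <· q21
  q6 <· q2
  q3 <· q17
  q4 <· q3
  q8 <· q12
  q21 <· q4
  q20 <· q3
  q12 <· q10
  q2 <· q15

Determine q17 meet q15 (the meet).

q15

Common lower bounds of {q17, q15}: q10, q12, q15, q16, q2, q21, q6, q8.
The greatest among these is q15.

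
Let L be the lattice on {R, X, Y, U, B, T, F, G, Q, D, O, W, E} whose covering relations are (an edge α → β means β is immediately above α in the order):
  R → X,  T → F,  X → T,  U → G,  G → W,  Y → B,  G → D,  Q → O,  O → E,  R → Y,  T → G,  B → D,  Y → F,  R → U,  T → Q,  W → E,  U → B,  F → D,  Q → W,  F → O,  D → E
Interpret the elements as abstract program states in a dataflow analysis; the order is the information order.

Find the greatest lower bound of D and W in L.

Common lower bounds of {D, W}: G, R, T, U, X.
The greatest among these is G.

G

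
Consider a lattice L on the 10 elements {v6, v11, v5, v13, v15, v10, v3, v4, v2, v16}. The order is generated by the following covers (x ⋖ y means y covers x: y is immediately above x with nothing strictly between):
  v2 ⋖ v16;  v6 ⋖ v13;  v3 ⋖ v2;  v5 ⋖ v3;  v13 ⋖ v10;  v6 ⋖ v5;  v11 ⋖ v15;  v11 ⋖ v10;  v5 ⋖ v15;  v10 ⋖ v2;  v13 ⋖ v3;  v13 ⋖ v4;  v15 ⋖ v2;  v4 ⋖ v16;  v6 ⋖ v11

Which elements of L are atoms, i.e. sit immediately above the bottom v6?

The atoms are exactly the elements that cover v6: v11, v13, v5.

v11, v13, v5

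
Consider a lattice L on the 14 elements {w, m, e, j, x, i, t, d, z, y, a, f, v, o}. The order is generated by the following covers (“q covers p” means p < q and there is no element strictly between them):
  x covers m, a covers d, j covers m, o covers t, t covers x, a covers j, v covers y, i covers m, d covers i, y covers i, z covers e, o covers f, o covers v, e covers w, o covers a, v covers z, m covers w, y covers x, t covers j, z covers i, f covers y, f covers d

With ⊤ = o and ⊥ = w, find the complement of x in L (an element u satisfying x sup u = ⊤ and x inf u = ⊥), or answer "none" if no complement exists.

none

For every candidate u, either x ∨ u ≠ o or x ∧ u ≠ w; no complement exists.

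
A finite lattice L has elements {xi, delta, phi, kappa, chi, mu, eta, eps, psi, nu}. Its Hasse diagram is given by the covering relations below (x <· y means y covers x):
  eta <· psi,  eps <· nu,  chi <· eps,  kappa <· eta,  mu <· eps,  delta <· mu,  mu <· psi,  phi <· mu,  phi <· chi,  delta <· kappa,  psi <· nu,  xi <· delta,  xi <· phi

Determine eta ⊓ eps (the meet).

delta

Common lower bounds of {eta, eps}: delta, xi.
The greatest among these is delta.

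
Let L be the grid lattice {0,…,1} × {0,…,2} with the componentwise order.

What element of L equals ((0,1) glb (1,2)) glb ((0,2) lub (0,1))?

(0,1)

(0,1) ∧ (1,2) = (0,1)
(0,2) ∨ (0,1) = (0,2)
(0,1) ∧ (0,2) = (0,1)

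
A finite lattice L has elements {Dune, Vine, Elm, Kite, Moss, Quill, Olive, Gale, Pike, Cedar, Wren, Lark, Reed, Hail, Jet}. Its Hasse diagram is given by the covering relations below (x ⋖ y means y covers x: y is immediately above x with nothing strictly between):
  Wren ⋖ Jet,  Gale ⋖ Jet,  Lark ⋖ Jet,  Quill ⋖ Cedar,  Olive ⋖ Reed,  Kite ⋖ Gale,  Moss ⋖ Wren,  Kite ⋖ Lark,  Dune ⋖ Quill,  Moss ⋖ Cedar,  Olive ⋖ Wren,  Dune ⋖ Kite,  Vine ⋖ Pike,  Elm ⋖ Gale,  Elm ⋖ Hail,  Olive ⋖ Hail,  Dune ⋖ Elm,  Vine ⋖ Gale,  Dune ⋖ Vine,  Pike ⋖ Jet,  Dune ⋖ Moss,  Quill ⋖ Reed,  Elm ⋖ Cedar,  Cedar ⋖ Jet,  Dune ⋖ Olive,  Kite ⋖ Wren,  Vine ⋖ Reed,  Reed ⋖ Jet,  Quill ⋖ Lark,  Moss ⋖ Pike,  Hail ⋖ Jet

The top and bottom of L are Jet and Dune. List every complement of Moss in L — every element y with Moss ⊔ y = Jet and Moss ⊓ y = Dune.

Gale, Hail, Lark, Reed

Need y with Moss ∨ y = Jet and Moss ∧ y = Dune.
Checking each element gives: Gale, Hail, Lark, Reed.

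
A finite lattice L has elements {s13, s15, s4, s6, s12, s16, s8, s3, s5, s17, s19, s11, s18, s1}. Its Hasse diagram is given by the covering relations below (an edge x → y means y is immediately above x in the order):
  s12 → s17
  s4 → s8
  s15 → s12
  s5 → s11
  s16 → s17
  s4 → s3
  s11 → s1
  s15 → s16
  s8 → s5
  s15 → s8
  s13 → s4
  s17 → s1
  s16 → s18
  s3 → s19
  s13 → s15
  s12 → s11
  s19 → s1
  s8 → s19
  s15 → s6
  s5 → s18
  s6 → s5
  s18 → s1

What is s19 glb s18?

s8

Common lower bounds of {s19, s18}: s13, s15, s4, s8.
The greatest among these is s8.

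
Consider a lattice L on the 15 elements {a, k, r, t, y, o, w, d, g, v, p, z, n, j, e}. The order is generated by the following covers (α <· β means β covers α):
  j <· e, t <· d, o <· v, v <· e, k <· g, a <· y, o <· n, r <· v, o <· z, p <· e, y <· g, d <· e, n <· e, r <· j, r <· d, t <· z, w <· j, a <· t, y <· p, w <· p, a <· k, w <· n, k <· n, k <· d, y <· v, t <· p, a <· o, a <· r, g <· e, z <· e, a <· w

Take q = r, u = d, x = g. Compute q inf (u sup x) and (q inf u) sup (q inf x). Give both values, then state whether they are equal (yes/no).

u sup x = e, so q inf (u sup x) = r inf e = r.
q inf u = r and q inf x = a, so (q inf u) sup (q inf x) = r sup a = r.
Equal: yes.

r; r; yes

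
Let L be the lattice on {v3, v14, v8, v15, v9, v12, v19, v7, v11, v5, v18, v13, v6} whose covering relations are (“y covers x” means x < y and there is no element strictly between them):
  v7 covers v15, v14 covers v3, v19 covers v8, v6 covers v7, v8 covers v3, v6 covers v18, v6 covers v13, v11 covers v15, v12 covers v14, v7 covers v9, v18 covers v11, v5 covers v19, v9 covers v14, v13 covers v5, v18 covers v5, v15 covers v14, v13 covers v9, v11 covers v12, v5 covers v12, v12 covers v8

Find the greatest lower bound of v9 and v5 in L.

v14

Common lower bounds of {v9, v5}: v14, v3.
The greatest among these is v14.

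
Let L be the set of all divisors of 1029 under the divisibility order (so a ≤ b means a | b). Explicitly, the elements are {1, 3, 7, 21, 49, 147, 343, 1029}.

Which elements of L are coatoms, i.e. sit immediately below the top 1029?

The coatoms are exactly the elements covered by 1029: 147, 343.

147, 343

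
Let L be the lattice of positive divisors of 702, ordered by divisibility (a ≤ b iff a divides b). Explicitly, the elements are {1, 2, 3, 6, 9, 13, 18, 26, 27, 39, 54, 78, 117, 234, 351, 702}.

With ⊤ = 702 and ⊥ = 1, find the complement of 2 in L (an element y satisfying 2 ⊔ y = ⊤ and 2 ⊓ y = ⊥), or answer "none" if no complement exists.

Need y with 2 ∨ y = 702 and 2 ∧ y = 1.
Checking each element gives: 351.

351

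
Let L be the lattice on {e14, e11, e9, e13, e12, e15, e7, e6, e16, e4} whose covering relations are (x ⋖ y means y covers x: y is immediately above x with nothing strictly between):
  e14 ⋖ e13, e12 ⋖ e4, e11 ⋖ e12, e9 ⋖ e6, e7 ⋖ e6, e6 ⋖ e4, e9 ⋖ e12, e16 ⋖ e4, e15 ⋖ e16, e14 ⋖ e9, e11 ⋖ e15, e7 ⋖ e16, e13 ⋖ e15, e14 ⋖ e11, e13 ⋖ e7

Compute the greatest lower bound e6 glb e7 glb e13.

e13

Common lower bounds of {e6, e7, e13}: e13, e14.
The greatest among these is e13.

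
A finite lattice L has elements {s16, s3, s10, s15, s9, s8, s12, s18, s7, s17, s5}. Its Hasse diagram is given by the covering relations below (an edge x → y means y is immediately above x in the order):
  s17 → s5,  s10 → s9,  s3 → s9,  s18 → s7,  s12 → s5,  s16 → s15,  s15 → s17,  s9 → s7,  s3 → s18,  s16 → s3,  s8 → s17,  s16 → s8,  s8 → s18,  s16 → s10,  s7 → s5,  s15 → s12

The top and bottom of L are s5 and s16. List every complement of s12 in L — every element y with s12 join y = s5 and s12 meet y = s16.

Need y with s12 ∨ y = s5 and s12 ∧ y = s16.
Checking each element gives: s10, s18, s3, s7, s8, s9.

s10, s18, s3, s7, s8, s9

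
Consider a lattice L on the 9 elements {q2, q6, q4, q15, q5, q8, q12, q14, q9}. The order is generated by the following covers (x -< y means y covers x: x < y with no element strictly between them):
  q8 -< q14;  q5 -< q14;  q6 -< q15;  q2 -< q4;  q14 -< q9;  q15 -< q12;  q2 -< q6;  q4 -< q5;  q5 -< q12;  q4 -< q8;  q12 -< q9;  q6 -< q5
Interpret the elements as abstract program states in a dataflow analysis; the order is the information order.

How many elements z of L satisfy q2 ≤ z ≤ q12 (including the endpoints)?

The interval [q2, q12] = {q12, q15, q2, q4, q5, q6}, which has 6 elements.

6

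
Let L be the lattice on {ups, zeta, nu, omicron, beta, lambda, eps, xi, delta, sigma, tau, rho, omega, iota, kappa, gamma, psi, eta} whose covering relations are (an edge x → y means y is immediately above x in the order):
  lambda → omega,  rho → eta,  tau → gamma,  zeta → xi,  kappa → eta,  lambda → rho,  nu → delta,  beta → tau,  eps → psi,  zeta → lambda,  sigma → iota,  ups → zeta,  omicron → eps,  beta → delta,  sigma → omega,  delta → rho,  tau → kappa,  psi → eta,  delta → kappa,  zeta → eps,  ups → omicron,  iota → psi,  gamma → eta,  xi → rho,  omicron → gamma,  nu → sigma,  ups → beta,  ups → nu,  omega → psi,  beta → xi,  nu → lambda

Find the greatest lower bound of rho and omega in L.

Common lower bounds of {rho, omega}: lambda, nu, ups, zeta.
The greatest among these is lambda.

lambda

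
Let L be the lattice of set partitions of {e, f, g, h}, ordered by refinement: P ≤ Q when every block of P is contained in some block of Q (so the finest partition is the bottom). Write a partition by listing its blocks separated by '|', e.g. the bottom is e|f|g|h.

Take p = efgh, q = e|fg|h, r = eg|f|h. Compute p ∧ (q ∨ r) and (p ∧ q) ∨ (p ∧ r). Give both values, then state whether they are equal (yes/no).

efg|h; efg|h; yes

q ∨ r = efg|h, so p ∧ (q ∨ r) = efgh ∧ efg|h = efg|h.
p ∧ q = e|fg|h and p ∧ r = eg|f|h, so (p ∧ q) ∨ (p ∧ r) = e|fg|h ∨ eg|f|h = efg|h.
Equal: yes.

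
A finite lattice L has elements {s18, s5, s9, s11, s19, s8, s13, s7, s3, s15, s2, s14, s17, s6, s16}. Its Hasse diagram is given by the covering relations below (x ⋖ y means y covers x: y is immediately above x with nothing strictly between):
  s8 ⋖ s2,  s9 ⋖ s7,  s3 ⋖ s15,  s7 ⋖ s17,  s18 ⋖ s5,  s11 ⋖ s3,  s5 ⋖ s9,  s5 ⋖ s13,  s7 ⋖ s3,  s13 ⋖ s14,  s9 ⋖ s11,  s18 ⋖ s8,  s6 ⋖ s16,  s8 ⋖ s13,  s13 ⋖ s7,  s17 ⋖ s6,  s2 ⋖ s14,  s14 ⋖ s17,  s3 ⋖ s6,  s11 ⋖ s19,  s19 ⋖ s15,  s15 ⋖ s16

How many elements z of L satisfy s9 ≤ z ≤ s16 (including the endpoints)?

The interval [s9, s16] = {s11, s15, s16, s17, s19, s3, s6, s7, s9}, which has 9 elements.

9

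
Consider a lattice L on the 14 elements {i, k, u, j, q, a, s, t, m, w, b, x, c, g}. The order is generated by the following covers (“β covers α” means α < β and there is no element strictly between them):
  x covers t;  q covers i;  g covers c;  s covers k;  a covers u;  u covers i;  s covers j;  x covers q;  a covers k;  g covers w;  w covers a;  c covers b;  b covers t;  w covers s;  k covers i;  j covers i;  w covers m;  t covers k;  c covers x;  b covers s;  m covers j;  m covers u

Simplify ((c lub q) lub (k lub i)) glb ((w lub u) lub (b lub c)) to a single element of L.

c ∨ q = c
k ∨ i = k
c ∨ k = c
w ∨ u = w
b ∨ c = c
w ∨ c = g
c ∧ g = c

c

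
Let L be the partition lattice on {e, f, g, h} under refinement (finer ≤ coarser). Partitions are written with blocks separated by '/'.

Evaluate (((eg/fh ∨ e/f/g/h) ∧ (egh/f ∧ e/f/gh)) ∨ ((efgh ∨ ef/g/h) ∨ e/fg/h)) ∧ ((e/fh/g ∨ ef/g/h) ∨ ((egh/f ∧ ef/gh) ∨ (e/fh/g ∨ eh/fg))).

efgh

eg/fh ∨ e/f/g/h = eg/fh
egh/f ∧ e/f/gh = e/f/gh
eg/fh ∧ e/f/gh = e/f/g/h
efgh ∨ ef/g/h = efgh
efgh ∨ e/fg/h = efgh
e/f/g/h ∨ efgh = efgh
e/fh/g ∨ ef/g/h = efh/g
egh/f ∧ ef/gh = e/f/gh
e/fh/g ∨ eh/fg = efgh
e/f/gh ∨ efgh = efgh
efh/g ∨ efgh = efgh
efgh ∧ efgh = efgh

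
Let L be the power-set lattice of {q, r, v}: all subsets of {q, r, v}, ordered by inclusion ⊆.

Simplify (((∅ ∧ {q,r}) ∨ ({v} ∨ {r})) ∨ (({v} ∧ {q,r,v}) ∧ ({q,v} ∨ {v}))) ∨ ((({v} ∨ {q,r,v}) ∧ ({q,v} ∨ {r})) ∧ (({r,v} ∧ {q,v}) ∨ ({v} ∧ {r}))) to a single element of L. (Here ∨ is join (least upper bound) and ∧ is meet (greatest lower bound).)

∅ ∧ {q,r} = ∅
{v} ∨ {r} = {r,v}
∅ ∨ {r,v} = {r,v}
{v} ∧ {q,r,v} = {v}
{q,v} ∨ {v} = {q,v}
{v} ∧ {q,v} = {v}
{r,v} ∨ {v} = {r,v}
{v} ∨ {q,r,v} = {q,r,v}
{q,v} ∨ {r} = {q,r,v}
{q,r,v} ∧ {q,r,v} = {q,r,v}
{r,v} ∧ {q,v} = {v}
{v} ∧ {r} = ∅
{v} ∨ ∅ = {v}
{q,r,v} ∧ {v} = {v}
{r,v} ∨ {v} = {r,v}

{r,v}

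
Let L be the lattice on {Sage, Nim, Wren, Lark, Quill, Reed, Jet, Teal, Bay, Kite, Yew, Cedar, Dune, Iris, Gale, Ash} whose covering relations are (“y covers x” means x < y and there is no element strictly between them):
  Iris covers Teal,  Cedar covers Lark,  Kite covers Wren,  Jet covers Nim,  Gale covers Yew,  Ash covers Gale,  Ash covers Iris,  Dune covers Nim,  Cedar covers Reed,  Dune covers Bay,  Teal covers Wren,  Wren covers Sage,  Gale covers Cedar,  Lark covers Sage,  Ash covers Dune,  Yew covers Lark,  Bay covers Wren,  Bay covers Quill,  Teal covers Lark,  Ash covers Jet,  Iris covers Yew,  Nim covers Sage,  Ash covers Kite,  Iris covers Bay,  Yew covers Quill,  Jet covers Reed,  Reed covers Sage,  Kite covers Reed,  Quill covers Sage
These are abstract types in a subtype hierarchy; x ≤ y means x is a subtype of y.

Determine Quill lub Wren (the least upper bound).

Common upper bounds of {Quill, Wren}: Ash, Bay, Dune, Iris.
The least among these is Bay.

Bay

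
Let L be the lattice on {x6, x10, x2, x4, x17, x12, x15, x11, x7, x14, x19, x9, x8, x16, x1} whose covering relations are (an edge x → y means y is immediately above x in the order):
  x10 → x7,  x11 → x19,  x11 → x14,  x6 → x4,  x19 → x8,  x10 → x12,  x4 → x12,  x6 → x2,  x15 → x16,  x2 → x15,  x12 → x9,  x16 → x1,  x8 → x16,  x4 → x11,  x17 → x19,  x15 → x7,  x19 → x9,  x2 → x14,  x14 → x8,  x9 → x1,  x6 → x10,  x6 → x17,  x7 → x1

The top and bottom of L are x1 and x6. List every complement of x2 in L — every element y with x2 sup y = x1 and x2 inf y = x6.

Need y with x2 ∨ y = x1 and x2 ∧ y = x6.
Checking each element gives: x12, x9.

x12, x9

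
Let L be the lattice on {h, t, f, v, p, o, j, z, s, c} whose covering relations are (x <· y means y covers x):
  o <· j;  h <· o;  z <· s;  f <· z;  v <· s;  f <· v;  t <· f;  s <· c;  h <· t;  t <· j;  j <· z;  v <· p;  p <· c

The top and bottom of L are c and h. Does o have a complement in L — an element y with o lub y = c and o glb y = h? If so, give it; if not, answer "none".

Need y with o ∨ y = c and o ∧ y = h.
Checking each element gives: p.

p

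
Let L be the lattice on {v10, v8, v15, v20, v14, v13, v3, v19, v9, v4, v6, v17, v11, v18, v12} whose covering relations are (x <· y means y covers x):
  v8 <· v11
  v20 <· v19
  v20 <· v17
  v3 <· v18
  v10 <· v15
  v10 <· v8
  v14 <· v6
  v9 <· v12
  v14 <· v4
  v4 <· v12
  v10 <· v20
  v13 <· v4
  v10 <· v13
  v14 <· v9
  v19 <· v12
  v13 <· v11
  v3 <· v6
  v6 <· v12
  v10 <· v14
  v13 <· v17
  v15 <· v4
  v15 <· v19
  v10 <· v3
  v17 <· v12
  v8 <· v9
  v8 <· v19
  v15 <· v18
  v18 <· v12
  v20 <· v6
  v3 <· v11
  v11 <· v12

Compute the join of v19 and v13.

Common upper bounds of {v19, v13}: v12.
The least among these is v12.

v12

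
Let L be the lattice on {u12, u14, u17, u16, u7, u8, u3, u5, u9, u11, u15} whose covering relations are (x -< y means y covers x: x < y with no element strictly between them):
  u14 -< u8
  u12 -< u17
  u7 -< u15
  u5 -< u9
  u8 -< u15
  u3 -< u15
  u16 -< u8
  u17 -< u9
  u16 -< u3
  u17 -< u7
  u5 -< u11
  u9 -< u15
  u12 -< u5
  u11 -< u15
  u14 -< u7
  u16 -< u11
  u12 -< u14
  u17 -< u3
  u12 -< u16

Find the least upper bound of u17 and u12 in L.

Common upper bounds of {u17, u12}: u15, u17, u3, u7, u9.
The least among these is u17.

u17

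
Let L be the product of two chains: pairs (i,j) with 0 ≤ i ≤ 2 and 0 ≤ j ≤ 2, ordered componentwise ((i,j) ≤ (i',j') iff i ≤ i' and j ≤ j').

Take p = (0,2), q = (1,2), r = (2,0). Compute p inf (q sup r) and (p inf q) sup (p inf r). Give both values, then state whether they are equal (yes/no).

(0,2); (0,2); yes

q sup r = (2,2), so p inf (q sup r) = (0,2) inf (2,2) = (0,2).
p inf q = (0,2) and p inf r = (0,0), so (p inf q) sup (p inf r) = (0,2) sup (0,0) = (0,2).
Equal: yes.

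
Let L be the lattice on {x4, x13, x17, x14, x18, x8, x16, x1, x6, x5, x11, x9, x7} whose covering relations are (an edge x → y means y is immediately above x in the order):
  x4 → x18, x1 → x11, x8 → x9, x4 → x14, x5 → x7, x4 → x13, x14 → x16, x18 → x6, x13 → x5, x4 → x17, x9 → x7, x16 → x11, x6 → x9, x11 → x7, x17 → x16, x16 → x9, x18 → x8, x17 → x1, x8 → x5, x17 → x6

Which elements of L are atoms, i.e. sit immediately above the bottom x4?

The atoms are exactly the elements that cover x4: x13, x14, x17, x18.

x13, x14, x17, x18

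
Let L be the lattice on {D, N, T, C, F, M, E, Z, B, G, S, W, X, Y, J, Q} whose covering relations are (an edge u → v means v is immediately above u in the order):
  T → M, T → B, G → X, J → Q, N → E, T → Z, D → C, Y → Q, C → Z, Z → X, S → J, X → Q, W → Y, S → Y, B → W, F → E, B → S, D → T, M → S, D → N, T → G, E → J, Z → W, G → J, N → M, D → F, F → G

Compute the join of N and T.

M

Common upper bounds of {N, T}: J, M, Q, S, Y.
The least among these is M.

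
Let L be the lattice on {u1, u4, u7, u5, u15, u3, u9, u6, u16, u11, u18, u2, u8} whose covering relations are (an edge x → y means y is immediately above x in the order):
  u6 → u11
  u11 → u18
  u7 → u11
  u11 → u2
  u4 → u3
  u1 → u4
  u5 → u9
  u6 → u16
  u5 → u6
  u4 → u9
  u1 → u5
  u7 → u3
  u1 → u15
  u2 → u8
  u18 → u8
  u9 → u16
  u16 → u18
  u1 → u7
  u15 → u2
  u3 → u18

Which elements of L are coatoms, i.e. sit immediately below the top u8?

u18, u2

The coatoms are exactly the elements covered by u8: u18, u2.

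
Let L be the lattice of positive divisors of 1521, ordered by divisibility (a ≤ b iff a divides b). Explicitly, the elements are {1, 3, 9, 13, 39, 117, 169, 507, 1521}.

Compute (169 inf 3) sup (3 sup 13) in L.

169 ∧ 3 = 1
3 ∨ 13 = 39
1 ∨ 39 = 39

39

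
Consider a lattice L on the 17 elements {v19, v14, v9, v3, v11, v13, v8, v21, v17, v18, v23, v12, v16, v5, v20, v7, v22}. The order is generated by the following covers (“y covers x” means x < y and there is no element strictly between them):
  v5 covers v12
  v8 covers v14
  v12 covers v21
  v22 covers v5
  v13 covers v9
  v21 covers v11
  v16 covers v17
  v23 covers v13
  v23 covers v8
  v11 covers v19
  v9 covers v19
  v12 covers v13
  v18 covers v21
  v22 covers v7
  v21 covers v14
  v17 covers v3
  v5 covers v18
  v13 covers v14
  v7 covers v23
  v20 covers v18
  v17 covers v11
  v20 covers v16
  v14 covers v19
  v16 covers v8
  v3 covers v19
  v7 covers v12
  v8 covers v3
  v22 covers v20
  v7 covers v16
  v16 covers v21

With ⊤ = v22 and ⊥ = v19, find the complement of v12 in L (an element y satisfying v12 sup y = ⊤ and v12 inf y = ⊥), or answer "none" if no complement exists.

none

For every candidate y, either v12 ∨ y ≠ v22 or v12 ∧ y ≠ v19; no complement exists.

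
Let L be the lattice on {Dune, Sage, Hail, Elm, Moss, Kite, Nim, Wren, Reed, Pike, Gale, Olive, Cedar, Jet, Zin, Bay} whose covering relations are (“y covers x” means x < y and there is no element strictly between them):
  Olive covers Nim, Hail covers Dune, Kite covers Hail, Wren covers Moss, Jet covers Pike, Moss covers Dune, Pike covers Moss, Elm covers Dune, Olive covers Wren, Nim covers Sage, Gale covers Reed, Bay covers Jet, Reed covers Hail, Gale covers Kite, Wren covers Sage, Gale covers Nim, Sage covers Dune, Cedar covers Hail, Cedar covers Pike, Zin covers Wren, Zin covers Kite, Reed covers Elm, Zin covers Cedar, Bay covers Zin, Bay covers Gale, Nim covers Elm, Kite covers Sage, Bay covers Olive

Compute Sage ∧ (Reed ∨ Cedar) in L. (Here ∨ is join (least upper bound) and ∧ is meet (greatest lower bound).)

Sage

Reed ∨ Cedar = Bay
Sage ∧ Bay = Sage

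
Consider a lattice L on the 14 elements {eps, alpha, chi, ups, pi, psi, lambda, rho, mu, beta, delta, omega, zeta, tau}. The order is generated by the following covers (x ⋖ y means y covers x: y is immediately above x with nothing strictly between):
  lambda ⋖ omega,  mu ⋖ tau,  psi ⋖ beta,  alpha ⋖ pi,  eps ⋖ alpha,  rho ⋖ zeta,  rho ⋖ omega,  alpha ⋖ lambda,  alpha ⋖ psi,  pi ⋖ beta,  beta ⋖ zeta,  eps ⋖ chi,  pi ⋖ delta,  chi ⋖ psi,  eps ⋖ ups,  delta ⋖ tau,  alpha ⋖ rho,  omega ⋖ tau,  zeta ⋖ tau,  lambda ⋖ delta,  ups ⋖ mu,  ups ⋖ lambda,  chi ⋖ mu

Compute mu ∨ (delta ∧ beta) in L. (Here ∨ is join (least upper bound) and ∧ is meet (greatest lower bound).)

tau

delta ∧ beta = pi
mu ∨ pi = tau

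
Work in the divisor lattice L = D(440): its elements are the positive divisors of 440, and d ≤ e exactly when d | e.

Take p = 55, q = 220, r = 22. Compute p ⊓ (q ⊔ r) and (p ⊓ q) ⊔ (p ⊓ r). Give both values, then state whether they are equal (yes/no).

55; 55; yes

q ⊔ r = 220, so p ⊓ (q ⊔ r) = 55 ⊓ 220 = 55.
p ⊓ q = 55 and p ⊓ r = 11, so (p ⊓ q) ⊔ (p ⊓ r) = 55 ⊔ 11 = 55.
Equal: yes.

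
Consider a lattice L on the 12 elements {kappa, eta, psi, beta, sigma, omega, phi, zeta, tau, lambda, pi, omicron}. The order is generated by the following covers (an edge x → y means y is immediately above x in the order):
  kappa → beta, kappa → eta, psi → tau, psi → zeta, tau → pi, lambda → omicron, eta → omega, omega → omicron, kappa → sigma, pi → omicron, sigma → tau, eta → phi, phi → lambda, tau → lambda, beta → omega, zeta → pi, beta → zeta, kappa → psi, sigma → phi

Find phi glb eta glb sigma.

kappa

Common lower bounds of {phi, eta, sigma}: kappa.
The greatest among these is kappa.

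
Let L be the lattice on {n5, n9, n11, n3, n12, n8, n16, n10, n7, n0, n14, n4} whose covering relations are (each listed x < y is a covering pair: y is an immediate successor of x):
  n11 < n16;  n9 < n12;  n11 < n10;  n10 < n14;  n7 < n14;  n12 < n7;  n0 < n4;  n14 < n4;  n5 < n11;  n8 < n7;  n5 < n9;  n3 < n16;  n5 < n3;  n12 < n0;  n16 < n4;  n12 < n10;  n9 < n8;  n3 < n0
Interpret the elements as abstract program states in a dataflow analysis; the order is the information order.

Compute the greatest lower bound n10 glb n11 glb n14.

n11

Common lower bounds of {n10, n11, n14}: n11, n5.
The greatest among these is n11.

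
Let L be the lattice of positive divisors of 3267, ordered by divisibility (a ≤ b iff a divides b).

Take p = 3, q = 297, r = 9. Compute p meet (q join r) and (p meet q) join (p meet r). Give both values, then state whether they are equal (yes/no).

3; 3; yes

q join r = 297, so p meet (q join r) = 3 meet 297 = 3.
p meet q = 3 and p meet r = 3, so (p meet q) join (p meet r) = 3 join 3 = 3.
Equal: yes.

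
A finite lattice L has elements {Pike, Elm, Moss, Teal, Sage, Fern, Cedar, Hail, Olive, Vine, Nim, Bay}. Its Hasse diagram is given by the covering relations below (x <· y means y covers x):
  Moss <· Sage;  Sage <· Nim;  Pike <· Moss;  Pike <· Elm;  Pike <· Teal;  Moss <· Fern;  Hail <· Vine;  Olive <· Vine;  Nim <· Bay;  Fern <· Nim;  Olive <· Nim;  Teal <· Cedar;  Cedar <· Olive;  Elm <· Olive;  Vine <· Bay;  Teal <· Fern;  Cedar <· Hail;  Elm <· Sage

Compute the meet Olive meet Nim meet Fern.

Common lower bounds of {Olive, Nim, Fern}: Pike, Teal.
The greatest among these is Teal.

Teal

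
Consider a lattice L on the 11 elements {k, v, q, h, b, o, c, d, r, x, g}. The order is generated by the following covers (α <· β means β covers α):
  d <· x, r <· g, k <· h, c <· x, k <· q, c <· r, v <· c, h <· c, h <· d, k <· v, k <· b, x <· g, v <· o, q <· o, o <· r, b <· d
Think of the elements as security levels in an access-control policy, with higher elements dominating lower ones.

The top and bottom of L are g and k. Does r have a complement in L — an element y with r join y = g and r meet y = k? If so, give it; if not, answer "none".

b

Need y with r ∨ y = g and r ∧ y = k.
Checking each element gives: b.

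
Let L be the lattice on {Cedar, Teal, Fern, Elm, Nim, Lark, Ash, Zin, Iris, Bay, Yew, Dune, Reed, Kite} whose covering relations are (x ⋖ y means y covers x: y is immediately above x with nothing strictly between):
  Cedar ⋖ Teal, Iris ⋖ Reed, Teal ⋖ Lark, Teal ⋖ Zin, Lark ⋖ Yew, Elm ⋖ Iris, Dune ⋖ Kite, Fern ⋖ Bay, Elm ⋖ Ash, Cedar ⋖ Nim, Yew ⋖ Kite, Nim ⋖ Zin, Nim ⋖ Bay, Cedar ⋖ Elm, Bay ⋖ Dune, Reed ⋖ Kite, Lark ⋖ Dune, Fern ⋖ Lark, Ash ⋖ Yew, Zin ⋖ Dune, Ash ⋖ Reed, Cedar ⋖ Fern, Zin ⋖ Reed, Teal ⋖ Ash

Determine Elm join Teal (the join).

Ash

Common upper bounds of {Elm, Teal}: Ash, Kite, Reed, Yew.
The least among these is Ash.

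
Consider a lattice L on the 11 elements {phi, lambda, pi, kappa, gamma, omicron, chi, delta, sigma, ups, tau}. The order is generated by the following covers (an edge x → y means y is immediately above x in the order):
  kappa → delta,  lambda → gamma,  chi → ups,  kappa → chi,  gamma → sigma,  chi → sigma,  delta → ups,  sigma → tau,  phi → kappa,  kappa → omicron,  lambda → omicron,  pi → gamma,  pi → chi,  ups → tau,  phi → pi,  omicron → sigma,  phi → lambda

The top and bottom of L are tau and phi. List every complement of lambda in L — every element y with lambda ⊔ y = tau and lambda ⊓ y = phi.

delta, ups

Need y with lambda ∨ y = tau and lambda ∧ y = phi.
Checking each element gives: delta, ups.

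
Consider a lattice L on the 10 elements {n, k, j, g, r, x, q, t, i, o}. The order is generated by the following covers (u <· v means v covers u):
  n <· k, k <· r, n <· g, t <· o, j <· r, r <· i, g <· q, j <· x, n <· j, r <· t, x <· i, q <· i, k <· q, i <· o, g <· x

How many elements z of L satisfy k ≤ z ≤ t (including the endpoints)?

3

The interval [k, t] = {k, r, t}, which has 3 elements.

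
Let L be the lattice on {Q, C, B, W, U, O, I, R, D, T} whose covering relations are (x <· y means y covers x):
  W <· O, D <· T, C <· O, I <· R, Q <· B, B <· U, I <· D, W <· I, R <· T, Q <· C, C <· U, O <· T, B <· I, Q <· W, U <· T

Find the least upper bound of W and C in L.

O

Common upper bounds of {W, C}: O, T.
The least among these is O.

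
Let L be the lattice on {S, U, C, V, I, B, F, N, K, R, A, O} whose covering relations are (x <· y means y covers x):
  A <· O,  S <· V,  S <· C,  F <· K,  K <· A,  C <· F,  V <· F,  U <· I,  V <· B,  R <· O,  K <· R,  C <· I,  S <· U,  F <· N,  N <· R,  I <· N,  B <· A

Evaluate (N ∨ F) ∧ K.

N ∨ F = N
N ∧ K = F

F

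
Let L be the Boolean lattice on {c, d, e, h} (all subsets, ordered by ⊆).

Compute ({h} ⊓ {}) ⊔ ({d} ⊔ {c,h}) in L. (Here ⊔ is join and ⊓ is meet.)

{h} ∧ {} = {}
{d} ∨ {c,h} = {c,d,h}
{} ∨ {c,d,h} = {c,d,h}

{c,d,h}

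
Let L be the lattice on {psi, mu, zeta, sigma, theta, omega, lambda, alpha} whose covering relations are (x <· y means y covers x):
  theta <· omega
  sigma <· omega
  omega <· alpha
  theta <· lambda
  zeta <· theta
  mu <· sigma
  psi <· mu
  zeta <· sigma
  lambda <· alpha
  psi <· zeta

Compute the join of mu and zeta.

sigma

Common upper bounds of {mu, zeta}: alpha, omega, sigma.
The least among these is sigma.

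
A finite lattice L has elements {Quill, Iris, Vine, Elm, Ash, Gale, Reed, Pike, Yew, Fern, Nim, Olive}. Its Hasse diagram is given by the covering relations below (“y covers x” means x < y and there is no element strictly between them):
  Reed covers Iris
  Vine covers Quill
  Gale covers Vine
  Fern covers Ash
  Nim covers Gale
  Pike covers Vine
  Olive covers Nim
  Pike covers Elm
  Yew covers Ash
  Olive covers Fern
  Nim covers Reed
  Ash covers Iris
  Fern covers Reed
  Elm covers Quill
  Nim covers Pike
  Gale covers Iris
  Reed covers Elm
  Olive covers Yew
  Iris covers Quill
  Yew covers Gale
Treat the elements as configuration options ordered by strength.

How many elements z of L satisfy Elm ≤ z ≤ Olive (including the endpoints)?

The interval [Elm, Olive] = {Elm, Fern, Nim, Olive, Pike, Reed}, which has 6 elements.

6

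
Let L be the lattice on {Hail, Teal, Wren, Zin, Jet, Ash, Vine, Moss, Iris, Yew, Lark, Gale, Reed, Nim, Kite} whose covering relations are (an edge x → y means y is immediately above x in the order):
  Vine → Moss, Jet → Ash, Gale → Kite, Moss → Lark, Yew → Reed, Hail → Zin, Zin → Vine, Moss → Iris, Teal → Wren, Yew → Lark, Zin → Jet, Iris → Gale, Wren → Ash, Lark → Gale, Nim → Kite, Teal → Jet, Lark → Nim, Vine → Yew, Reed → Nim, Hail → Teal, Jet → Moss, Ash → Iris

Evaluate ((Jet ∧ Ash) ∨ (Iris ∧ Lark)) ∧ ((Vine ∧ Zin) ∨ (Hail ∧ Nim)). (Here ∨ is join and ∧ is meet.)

Jet ∧ Ash = Jet
Iris ∧ Lark = Moss
Jet ∨ Moss = Moss
Vine ∧ Zin = Zin
Hail ∧ Nim = Hail
Zin ∨ Hail = Zin
Moss ∧ Zin = Zin

Zin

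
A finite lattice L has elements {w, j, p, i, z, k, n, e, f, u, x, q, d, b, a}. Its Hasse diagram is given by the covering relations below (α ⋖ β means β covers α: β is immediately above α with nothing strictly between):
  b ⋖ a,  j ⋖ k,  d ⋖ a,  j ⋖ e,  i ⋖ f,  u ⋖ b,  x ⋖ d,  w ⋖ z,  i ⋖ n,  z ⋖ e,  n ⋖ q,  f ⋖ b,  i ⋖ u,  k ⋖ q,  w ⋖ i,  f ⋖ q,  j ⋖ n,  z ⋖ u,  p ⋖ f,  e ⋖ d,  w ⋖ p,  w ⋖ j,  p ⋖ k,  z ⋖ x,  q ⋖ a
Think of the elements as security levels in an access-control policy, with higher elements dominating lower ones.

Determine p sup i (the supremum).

Common upper bounds of {p, i}: a, b, f, q.
The least among these is f.

f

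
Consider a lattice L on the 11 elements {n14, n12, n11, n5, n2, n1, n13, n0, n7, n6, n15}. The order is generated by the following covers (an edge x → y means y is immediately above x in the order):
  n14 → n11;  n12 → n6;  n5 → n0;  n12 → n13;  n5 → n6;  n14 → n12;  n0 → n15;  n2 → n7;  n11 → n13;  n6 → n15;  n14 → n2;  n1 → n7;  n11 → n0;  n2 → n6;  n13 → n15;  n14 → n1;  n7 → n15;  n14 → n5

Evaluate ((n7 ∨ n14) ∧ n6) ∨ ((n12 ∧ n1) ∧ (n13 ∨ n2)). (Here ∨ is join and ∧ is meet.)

n7 ∨ n14 = n7
n7 ∧ n6 = n2
n12 ∧ n1 = n14
n13 ∨ n2 = n15
n14 ∧ n15 = n14
n2 ∨ n14 = n2

n2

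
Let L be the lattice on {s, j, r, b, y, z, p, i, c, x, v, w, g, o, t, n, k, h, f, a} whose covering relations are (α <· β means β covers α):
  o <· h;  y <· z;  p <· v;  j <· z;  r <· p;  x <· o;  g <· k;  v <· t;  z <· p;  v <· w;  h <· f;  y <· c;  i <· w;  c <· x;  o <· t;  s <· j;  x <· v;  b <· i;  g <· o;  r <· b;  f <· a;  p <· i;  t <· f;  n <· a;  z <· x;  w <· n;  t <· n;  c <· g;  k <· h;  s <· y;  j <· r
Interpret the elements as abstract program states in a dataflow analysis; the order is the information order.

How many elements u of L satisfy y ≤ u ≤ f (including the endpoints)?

12

The interval [y, f] = {c, f, g, h, k, o, p, t, v, x, y, z}, which has 12 elements.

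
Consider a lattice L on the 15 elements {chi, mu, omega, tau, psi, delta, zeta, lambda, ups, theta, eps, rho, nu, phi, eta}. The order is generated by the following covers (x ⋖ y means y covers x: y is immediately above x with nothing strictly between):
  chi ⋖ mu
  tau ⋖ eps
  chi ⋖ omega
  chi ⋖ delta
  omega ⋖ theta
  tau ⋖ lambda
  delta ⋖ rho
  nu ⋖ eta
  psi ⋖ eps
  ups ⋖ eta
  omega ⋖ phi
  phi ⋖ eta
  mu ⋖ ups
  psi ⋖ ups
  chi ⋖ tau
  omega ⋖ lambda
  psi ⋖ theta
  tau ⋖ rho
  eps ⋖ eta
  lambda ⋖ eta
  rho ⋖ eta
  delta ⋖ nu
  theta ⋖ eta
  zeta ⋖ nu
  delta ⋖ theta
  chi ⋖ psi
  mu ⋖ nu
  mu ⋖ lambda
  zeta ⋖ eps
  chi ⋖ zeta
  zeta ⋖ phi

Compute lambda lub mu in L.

lambda

lambda ∨ mu = lambda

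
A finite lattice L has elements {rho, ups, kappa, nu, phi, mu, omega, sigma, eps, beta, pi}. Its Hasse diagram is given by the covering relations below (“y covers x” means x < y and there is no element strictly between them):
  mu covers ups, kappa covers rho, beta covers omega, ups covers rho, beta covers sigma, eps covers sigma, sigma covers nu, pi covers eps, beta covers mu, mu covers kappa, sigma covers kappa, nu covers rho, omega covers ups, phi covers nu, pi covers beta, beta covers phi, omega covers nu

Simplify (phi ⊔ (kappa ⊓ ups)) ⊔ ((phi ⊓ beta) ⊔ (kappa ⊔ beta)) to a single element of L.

kappa ∧ ups = rho
phi ∨ rho = phi
phi ∧ beta = phi
kappa ∨ beta = beta
phi ∨ beta = beta
phi ∨ beta = beta

beta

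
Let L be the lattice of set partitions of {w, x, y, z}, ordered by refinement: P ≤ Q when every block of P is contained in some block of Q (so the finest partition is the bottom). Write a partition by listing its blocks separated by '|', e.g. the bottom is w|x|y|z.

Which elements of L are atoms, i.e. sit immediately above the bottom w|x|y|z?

The atoms are exactly the elements that cover w|x|y|z: wx|y|z, wy|x|z, wz|x|y, w|xy|z, w|xz|y, w|x|yz.

wx|y|z, wy|x|z, wz|x|y, w|xy|z, w|xz|y, w|x|yz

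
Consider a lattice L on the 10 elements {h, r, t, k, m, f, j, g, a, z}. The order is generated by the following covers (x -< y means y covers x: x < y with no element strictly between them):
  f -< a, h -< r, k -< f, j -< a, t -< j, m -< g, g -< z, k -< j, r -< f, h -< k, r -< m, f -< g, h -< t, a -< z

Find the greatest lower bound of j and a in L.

Common lower bounds of {j, a}: h, j, k, t.
The greatest among these is j.

j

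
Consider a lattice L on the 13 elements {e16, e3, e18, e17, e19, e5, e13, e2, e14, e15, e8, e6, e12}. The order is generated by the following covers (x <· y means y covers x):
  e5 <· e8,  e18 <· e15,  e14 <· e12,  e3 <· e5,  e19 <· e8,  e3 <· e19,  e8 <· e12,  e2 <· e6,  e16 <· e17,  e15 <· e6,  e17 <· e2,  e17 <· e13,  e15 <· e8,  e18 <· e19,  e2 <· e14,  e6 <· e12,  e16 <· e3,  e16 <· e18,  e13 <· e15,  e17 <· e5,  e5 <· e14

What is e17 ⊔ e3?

Common upper bounds of {e17, e3}: e12, e14, e5, e8.
The least among these is e5.

e5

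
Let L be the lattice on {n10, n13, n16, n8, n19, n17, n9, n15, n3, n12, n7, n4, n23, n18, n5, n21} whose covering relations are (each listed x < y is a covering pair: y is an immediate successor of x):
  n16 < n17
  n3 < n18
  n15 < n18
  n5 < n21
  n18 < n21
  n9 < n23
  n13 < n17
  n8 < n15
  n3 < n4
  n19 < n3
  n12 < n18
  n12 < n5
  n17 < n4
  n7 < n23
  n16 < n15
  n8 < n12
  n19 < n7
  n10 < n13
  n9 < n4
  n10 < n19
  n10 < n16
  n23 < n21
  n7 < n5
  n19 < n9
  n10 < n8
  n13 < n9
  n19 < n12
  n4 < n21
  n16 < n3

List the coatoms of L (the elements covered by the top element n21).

n18, n23, n4, n5

The coatoms are exactly the elements covered by n21: n18, n23, n4, n5.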